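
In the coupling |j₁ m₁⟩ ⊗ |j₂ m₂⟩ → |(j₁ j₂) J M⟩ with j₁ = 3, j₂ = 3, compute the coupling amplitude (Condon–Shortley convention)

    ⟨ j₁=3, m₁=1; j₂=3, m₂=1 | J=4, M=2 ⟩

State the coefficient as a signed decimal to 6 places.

j₁+j₂−J=2  J+j₁−j₂=4  J−j₁+j₂=4  j₁+j₂+J+1=11
(j₁±m₁, j₂±m₂, J±M) = (4,2,4,2,6,2)
P² = 331776/385
sum k=0..2:
  [0] +1/192 = 1/192
  [1] −1/36 = -1/36
  [2] +1/192 = 1/192
S = -5/288
C² = P²·S² = 20/77 ; C = -0.509647

-0.509647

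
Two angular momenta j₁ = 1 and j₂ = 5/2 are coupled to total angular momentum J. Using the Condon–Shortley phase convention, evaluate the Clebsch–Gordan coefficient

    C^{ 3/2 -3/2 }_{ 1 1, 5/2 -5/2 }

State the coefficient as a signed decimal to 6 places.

triangle: 2!×0!×3!/6! = 12/720
(j±m)!: 2!×0!×0!×5!×0!×3! = 1440
prefactor² = (2J+1)×Δ×N² = 96
  k=0: +1/(0!×2!×0!×0!×0!×3!) = 1/12
Σ = 1/12  ⇒  CG² = 96×1/12² = 2/3
CG = +√(2/3) = +0.816497

+0.816497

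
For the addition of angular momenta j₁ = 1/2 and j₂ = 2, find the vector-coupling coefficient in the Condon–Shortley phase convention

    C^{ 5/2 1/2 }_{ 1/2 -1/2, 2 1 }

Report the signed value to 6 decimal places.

+0.632456

j₁+j₂−J=0  J+j₁−j₂=1  J−j₁+j₂=4  j₁+j₂+J+1=6
(j₁±m₁, j₂±m₂, J±M) = (0,1,3,1,3,2)
P² = 72/5
sum k=0..0:
  [0] +1/6 = 1/6
S = 1/6
C² = P²·S² = 2/5 ; C = +0.632456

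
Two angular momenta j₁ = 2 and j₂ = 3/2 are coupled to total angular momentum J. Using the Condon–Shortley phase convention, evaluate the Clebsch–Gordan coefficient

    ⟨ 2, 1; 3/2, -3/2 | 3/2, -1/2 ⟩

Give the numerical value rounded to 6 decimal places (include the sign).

+0.632456  (= +√(2/5))

√[4·2!2!1!/6! · 3!1!0!3!1!2!] = √(8/5)
  +(−1)^0/∏(0,2,1,0,1,1)! = 1/2  (running 1/2)
⟨..|..⟩ = √(8/5)·(1/2) = +0.632456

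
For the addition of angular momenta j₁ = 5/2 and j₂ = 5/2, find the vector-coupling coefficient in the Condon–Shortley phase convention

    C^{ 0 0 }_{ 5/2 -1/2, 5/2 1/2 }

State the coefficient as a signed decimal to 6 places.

−√(1/6) = -0.408248

j₁+j₂−J=5  J+j₁−j₂=0  J−j₁+j₂=0  j₁+j₂+J+1=6
(j₁±m₁, j₂±m₂, J±M) = (2,3,3,2,0,0)
P² = 24
sum k=3..3:
  [3] −1/12 = -1/12
S = -1/12
C² = P²·S² = 1/6 ; C = -0.408248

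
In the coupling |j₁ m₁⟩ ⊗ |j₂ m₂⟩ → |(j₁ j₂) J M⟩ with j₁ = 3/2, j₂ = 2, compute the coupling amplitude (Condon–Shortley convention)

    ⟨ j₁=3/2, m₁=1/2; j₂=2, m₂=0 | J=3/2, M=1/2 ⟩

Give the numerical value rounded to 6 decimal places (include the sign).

triangle: 2!×1!×2!/6! = 4/720
(j±m)!: 2!×1!×2!×2!×2!×1! = 16
prefactor² = (2J+1)×Δ×N² = 16/45
  k=0: +1/(0!×2!×1!×2!×0!×0!) = 1/4
  k=1: −1/(1!×1!×0!×1!×1!×1!) = -1
Σ = -3/4  ⇒  CG² = 16/45×(-3/4)² = 1/5
CG = −√(1/5) = -0.447214

−√(1/5) = -0.447214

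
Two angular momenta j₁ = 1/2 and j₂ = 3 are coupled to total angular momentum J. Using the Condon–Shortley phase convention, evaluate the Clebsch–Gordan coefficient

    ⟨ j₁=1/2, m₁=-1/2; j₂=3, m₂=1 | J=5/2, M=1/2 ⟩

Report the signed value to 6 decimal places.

j₁+j₂−J=1  J+j₁−j₂=0  J−j₁+j₂=5  j₁+j₂+J+1=7
(j₁±m₁, j₂±m₂, J±M) = (0,1,4,2,3,2)
P² = 576/7
sum k=1..1:
  [1] −1/12 = -1/12
S = -1/12
C² = P²·S² = 4/7 ; C = -0.755929

−√(4/7) ≈ -0.755929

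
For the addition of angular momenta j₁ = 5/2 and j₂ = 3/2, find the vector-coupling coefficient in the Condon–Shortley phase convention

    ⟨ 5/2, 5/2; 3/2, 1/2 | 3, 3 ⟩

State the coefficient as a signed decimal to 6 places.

+√(5/8) = +0.790569

j₁+j₂−J=1  J+j₁−j₂=4  J−j₁+j₂=2  j₁+j₂+J+1=8
(j₁±m₁, j₂±m₂, J±M) = (5,0,2,1,6,0)
P² = 1440
sum k=0..0:
  [0] +1/48 = 1/48
S = 1/48
C² = P²·S² = 5/8 ; C = +0.790569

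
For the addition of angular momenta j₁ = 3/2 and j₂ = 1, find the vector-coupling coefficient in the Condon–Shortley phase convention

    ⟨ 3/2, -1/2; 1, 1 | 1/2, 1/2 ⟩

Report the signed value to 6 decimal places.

+0.408248  (= +√(1/6))

triangle: 2!*1!*0!/4! = 2/24
(j±m)!: 1!*2!*2!*0!*1!*0! = 4
prefactor² = (2J+1)*Δ*N² = 2/3
  k=2: +1/(2!*0!*0!*0!*1!*0!) = 1/2
Σ = 1/2  ⇒  CG² = 2/3*1/2² = 1/6
CG = +√(1/6) = +0.408248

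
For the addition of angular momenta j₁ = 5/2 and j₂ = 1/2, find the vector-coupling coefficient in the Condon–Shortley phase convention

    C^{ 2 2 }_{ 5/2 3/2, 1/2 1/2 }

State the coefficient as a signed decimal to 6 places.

√[5·1!4!0!/6! · 4!1!1!0!4!0!] = √(96)
  +(−1)^1/∏(1,0,0,0,4,0)! = -1/24  (running -1/24)
⟨..|..⟩ = √(96)·(-1/24) = -0.408248

-0.408248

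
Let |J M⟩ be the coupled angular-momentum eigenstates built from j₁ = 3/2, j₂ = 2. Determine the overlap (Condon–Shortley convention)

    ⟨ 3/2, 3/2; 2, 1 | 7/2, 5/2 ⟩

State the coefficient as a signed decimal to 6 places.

j₁+j₂−J=0  J+j₁−j₂=3  J−j₁+j₂=4  j₁+j₂+J+1=8
(j₁±m₁, j₂±m₂, J±M) = (3,0,3,1,6,1)
P² = 5184/7
sum k=0..0:
  [0] +1/36 = 1/36
S = 1/36
C² = P²·S² = 4/7 ; C = +0.755929

+√(4/7) = +0.755929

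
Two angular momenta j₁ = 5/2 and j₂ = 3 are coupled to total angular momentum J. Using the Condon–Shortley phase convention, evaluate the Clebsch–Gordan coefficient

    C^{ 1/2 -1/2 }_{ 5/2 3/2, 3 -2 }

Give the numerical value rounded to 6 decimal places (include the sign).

-0.487950  (= −√(5/21))

√[2·5!0!1!/7! · 4!1!1!5!0!1!] = √(960/7)
  +(−1)^1/∏(1,4,0,0,0,1)! = -1/24  (running -1/24)
⟨..|..⟩ = √(960/7)·(-1/24) = -0.487950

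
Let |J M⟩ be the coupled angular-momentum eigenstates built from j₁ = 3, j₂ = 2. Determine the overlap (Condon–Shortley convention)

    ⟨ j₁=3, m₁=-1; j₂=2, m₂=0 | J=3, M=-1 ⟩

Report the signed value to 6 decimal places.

j₁+j₂−J=2  J+j₁−j₂=4  J−j₁+j₂=2  j₁+j₂+J+1=9
(j₁±m₁, j₂±m₂, J±M) = (2,4,2,2,2,4)
P² = 256/15
sum k=0..2:
  [0] +1/96 = 1/96
  [1] −1/6 = -1/6
  [2] +1/16 = 1/16
S = -3/32
C² = P²·S² = 3/20 ; C = -0.387298

-0.387298  (= −√(3/20))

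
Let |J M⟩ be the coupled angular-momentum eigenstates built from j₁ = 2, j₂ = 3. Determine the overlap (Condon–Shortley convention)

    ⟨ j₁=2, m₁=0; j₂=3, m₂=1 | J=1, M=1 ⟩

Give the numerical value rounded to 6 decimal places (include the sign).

j₁+j₂−J=4  J+j₁−j₂=0  J−j₁+j₂=2  j₁+j₂+J+1=7
(j₁±m₁, j₂±m₂, J±M) = (2,2,4,2,2,0)
P² = 384/35
sum k=2..2:
  [2] +1/8 = 1/8
S = 1/8
C² = P²·S² = 6/35 ; C = +0.414039

+√(6/35) = +0.414039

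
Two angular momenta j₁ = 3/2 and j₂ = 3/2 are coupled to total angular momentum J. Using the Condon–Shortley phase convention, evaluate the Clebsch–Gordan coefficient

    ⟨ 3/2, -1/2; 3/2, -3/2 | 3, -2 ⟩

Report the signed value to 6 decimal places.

triangle: 0!·3!·3!/7! = 36/5040
(j±m)!: 1!·2!·0!·3!·1!·5! = 1440
prefactor² = (2J+1)·Δ·N² = 72
  k=0: +1/(0!·0!·2!·0!·1!·3!) = 1/12
Σ = 1/12  ⇒  CG² = 72·1/12² = 1/2
CG = +√(1/2) = +0.707107

+0.707107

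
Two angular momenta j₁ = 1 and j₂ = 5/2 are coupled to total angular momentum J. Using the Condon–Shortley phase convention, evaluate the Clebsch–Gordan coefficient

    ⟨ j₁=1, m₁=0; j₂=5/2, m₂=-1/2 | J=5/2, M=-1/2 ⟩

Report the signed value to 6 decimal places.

+0.169031  (= +√(1/35))

triangle: 1!×1!×4!/7! = 24/5040
(j±m)!: 1!×1!×2!×3!×2!×3! = 144
prefactor² = (2J+1)×Δ×N² = 144/35
  k=0: +1/(0!×1!×1!×2!×0!×2!) = 1/4
  k=1: −1/(1!×0!×0!×1!×1!×3!) = -1/6
Σ = 1/12  ⇒  CG² = 144/35×1/12² = 1/35
CG = +√(1/35) = +0.169031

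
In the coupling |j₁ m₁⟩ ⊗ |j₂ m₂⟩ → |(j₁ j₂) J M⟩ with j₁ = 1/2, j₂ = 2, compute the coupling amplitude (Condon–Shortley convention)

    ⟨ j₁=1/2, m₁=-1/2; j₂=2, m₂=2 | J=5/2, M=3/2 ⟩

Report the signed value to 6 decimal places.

triangle: 0!*1!*4!/6! = 24/720
(j±m)!: 0!*1!*4!*0!*4!*1! = 576
prefactor² = (2J+1)*Δ*N² = 576/5
  k=0: +1/(0!*0!*1!*4!*0!*0!) = 1/24
Σ = 1/24  ⇒  CG² = 576/5*1/24² = 1/5
CG = +√(1/5) = +0.447214

+0.447214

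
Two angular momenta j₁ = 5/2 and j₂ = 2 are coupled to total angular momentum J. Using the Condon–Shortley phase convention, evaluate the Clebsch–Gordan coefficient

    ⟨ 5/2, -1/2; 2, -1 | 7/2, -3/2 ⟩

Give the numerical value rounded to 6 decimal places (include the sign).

+√(2/21) ≈ +0.308607

j₁+j₂−J=1  J+j₁−j₂=4  J−j₁+j₂=3  j₁+j₂+J+1=9
(j₁±m₁, j₂±m₂, J±M) = (2,3,1,3,2,5)
P² = 384/7
sum k=0..1:
  [0] +1/12 = 1/12
  [1] −1/24 = -1/24
S = 1/24
C² = P²·S² = 2/21 ; C = +0.308607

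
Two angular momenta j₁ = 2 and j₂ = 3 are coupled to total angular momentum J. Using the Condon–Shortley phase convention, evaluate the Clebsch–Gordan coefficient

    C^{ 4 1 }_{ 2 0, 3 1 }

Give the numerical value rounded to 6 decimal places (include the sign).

-0.327327

j₁+j₂−J=1  J+j₁−j₂=3  J−j₁+j₂=5  j₁+j₂+J+1=10
(j₁±m₁, j₂±m₂, J±M) = (2,2,4,2,5,3)
P² = 1728/7
sum k=0..1:
  [0] +1/48 = 1/48
  [1] −1/24 = -1/24
S = -1/48
C² = P²·S² = 3/28 ; C = -0.327327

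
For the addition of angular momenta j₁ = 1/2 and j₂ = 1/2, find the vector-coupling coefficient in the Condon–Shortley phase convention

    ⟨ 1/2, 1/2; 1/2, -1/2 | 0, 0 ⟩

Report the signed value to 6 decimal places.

triangle: 1!×0!×0!/2! = 1/2
(j±m)!: 1!×0!×0!×1!×0!×0! = 1
prefactor² = (2J+1)×Δ×N² = 1/2
  k=0: +1/(0!×1!×0!×0!×0!×0!) = 1
Σ = 1  ⇒  CG² = 1/2×1² = 1/2
CG = +√(1/2) = +0.707107

+0.707107  (= +√(1/2))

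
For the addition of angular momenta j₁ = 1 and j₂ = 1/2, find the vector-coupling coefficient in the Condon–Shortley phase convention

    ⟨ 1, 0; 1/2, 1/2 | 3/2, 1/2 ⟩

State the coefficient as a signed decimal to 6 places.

+0.816497  (= +√(2/3))

triangle: 0!*2!*1!/4! = 2/24
(j±m)!: 1!*1!*1!*0!*2!*1! = 2
prefactor² = (2J+1)*Δ*N² = 2/3
  k=0: +1/(0!*0!*1!*1!*1!*0!) = 1
Σ = 1  ⇒  CG² = 2/3*1² = 2/3
CG = +√(2/3) = +0.816497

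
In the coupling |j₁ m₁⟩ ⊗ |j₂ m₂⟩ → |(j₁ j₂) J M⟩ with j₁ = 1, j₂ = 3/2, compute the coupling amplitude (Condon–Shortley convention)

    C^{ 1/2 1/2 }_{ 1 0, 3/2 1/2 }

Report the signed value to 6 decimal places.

−√(1/3) = -0.577350

triangle: 2!*0!*1!/4! = 2/24
(j±m)!: 1!*1!*2!*1!*1!*0! = 2
prefactor² = (2J+1)*Δ*N² = 1/3
  k=1: −1/(1!*1!*0!*1!*0!*0!) = -1
Σ = -1  ⇒  CG² = 1/3*(-1)² = 1/3
CG = −√(1/3) = -0.577350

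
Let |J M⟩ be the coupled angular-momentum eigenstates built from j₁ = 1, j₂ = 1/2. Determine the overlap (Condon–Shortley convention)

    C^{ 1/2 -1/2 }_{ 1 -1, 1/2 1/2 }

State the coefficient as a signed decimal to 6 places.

−√(2/3) = -0.816497

j₁+j₂−J=1  J+j₁−j₂=1  J−j₁+j₂=0  j₁+j₂+J+1=3
(j₁±m₁, j₂±m₂, J±M) = (0,2,1,0,0,1)
P² = 2/3
sum k=1..1:
  [1] −1/1 = -1
S = -1
C² = P²·S² = 2/3 ; C = -0.816497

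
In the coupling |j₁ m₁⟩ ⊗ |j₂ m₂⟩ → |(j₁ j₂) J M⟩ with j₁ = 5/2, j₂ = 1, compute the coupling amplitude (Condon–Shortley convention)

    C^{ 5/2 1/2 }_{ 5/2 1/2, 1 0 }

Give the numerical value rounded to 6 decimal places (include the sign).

√[6·1!4!1!/7! · 3!2!1!1!3!2!] = √(144/35)
  +(−1)^0/∏(0,1,2,1,2,0)! = 1/4  (running 1/4)
  +(−1)^1/∏(1,0,1,0,3,1)! = -1/6  (running 1/12)
⟨..|..⟩ = √(144/35)·(1/12) = +0.169031

+0.169031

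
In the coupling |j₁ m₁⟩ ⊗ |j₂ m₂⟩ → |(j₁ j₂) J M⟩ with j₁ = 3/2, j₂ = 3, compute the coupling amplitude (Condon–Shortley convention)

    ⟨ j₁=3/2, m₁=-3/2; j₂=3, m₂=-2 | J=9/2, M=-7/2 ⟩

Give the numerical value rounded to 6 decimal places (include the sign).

+√(2/3) = +0.816497

triangle: 0!×3!×6!/10! = 4320/3628800
(j±m)!: 0!×3!×1!×5!×1!×8! = 29030400
prefactor² = (2J+1)×Δ×N² = 345600
  k=0: +1/(0!×0!×3!×1!×0!×5!) = 1/720
Σ = 1/720  ⇒  CG² = 345600×1/720² = 2/3
CG = +√(2/3) = +0.816497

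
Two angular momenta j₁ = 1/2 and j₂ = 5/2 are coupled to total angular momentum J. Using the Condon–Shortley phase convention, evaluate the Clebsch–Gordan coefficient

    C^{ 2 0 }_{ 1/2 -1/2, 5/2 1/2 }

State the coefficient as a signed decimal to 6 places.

√[5·1!0!4!/6! · 0!1!3!2!2!2!] = √(8)
  +(−1)^1/∏(1,0,0,2,0,2)! = -1/4  (running -1/4)
⟨..|..⟩ = √(8)·(-1/4) = -0.707107

-0.707107  (= −√(1/2))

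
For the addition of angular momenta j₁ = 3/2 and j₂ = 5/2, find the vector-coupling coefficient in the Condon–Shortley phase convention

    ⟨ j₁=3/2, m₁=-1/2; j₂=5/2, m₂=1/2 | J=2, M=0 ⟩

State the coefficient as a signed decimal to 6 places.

-0.267261  (= −√(1/14))

√[5·2!1!3!/7! · 1!2!3!2!2!2!] = √(8/7)
  +(−1)^1/∏(1,1,1,2,0,1)! = -1/2  (running -1/2)
  +(−1)^2/∏(2,0,0,1,1,2)! = 1/4  (running -1/4)
⟨..|..⟩ = √(8/7)·(-1/4) = -0.267261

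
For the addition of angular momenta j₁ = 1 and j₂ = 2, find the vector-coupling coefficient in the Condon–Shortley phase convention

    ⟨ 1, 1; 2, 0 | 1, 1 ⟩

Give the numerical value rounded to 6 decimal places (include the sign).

j₁+j₂−J=2  J+j₁−j₂=0  J−j₁+j₂=2  j₁+j₂+J+1=5
(j₁±m₁, j₂±m₂, J±M) = (2,0,2,2,2,0)
P² = 8/5
sum k=0..0:
  [0] +1/4 = 1/4
S = 1/4
C² = P²·S² = 1/10 ; C = +0.316228

+0.316228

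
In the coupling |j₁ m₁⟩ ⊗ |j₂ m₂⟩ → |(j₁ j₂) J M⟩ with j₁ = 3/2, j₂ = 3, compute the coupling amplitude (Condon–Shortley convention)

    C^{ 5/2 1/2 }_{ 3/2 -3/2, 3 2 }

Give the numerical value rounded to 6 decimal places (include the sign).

j₁+j₂−J=2  J+j₁−j₂=1  J−j₁+j₂=4  j₁+j₂+J+1=8
(j₁±m₁, j₂±m₂, J±M) = (0,3,5,1,3,2)
P² = 432/7
sum k=2..2:
  [2] +1/12 = 1/12
S = 1/12
C² = P²·S² = 3/7 ; C = +0.654654

+0.654654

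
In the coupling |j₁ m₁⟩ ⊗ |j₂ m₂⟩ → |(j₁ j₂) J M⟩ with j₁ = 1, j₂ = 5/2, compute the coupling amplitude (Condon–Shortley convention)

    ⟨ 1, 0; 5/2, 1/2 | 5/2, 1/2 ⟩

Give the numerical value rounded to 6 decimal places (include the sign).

√[6·1!1!4!/7! · 1!1!3!2!3!2!] = √(144/35)
  +(−1)^0/∏(0,1,1,3,0,1)! = 1/6  (running 1/6)
  +(−1)^1/∏(1,0,0,2,1,2)! = -1/4  (running -1/12)
⟨..|..⟩ = √(144/35)·(-1/12) = -0.169031

-0.169031  (= −√(1/35))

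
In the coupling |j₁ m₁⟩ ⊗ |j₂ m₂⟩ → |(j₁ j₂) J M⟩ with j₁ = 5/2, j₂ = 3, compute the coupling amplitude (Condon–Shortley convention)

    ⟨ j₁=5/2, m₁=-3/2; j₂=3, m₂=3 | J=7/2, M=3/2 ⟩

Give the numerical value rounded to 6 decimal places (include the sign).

√[8·2!3!4!/10! · 1!4!6!0!5!2!] = √(18432/7)
  +(−1)^2/∏(2,0,2,4,1,0)! = 1/96  (running 1/96)
⟨..|..⟩ = √(18432/7)·(1/96) = +0.534522

+√(2/7) ≈ +0.534522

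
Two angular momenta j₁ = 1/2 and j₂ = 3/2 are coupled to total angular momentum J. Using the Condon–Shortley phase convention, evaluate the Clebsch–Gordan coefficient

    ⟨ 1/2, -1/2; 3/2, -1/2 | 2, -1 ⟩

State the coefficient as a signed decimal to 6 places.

triangle: 0!×1!×3!/5! = 6/120
(j±m)!: 0!×1!×1!×2!×1!×3! = 12
prefactor² = (2J+1)×Δ×N² = 3
  k=0: +1/(0!×0!×1!×1!×0!×2!) = 1/2
Σ = 1/2  ⇒  CG² = 3×1/2² = 3/4
CG = +√(3/4) = +0.866025

+0.866025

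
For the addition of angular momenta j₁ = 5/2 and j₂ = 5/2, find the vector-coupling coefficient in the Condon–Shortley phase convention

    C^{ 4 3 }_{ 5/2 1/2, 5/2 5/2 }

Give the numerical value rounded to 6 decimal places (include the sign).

-0.707107  (= −√(1/2))

j₁+j₂−J=1  J+j₁−j₂=4  J−j₁+j₂=4  j₁+j₂+J+1=10
(j₁±m₁, j₂±m₂, J±M) = (3,2,5,0,7,1)
P² = 10368
sum k=1..1:
  [1] −1/144 = -1/144
S = -1/144
C² = P²·S² = 1/2 ; C = -0.707107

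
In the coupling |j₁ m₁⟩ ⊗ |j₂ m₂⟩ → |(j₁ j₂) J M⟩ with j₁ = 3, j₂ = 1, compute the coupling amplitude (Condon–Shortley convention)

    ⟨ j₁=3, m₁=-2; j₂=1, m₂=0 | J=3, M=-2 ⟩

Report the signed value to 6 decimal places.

√[7·1!5!1!/8! · 1!5!1!1!1!5!] = √(300)
  +(−1)^0/∏(0,1,5,1,0,0)! = 1/120  (running 1/120)
  +(−1)^1/∏(1,0,4,0,1,1)! = -1/24  (running -1/30)
⟨..|..⟩ = √(300)·(-1/30) = -0.577350

-0.577350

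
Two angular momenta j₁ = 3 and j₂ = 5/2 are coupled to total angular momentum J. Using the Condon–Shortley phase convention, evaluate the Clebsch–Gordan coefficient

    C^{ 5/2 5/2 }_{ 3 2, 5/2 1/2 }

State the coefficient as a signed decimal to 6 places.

−√(5/14) = -0.597614

triangle: 3!·3!·2!/9! = 72/362880
(j±m)!: 5!·1!·3!·2!·5!·0! = 172800
prefactor² = (2J+1)·Δ·N² = 1440/7
  k=1: −1/(1!·2!·0!·2!·3!·0!) = -1/24
Σ = -1/24  ⇒  CG² = 1440/7·(-1/24)² = 5/14
CG = −√(5/14) = -0.597614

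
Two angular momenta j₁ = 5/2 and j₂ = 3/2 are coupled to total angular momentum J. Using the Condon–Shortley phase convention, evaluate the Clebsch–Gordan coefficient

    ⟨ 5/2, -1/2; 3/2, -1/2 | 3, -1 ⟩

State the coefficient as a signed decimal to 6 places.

triangle: 1!*4!*2!/8! = 48/40320
(j±m)!: 2!*3!*1!*2!*2!*4! = 1152
prefactor² = (2J+1)*Δ*N² = 48/5
  k=0: +1/(0!*1!*3!*1!*1!*1!) = 1/6
  k=1: −1/(1!*0!*2!*0!*2!*2!) = -1/8
Σ = 1/24  ⇒  CG² = 48/5*1/24² = 1/60
CG = +√(1/60) = +0.129099

+0.129099  (= +√(1/60))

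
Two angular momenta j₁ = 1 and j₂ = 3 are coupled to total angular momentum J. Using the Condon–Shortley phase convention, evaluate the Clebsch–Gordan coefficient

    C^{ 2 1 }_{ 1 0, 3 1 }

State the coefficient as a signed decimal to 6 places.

j₁+j₂−J=2  J+j₁−j₂=0  J−j₁+j₂=4  j₁+j₂+J+1=7
(j₁±m₁, j₂±m₂, J±M) = (1,1,4,2,3,1)
P² = 96/7
sum k=1..1:
  [1] −1/6 = -1/6
S = -1/6
C² = P²·S² = 8/21 ; C = -0.617213

-0.617213  (= −√(8/21))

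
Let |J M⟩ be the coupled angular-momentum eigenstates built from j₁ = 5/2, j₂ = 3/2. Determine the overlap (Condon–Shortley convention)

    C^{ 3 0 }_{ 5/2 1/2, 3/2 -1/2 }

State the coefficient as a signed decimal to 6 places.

√[7·1!4!2!/8! · 3!2!1!2!3!3!] = √(36/5)
  +(−1)^0/∏(0,1,2,1,2,1)! = 1/4  (running 1/4)
  +(−1)^1/∏(1,0,1,0,3,2)! = -1/12  (running 1/6)
⟨..|..⟩ = √(36/5)·(1/6) = +0.447214

+0.447214  (= +√(1/5))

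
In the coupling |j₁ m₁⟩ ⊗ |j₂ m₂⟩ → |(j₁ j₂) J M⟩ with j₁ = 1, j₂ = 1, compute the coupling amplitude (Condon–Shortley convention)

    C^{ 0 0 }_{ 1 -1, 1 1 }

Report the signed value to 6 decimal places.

+√(1/3) = +0.577350

j₁+j₂−J=2  J+j₁−j₂=0  J−j₁+j₂=0  j₁+j₂+J+1=3
(j₁±m₁, j₂±m₂, J±M) = (0,2,2,0,0,0)
P² = 4/3
sum k=2..2:
  [2] +1/2 = 1/2
S = 1/2
C² = P²·S² = 1/3 ; C = +0.577350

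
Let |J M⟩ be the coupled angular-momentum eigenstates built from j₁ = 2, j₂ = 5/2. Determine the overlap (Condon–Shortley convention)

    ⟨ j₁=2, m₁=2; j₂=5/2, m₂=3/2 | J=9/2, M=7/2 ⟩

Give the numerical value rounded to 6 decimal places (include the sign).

j₁+j₂−J=0  J+j₁−j₂=4  J−j₁+j₂=5  j₁+j₂+J+1=10
(j₁±m₁, j₂±m₂, J±M) = (4,0,4,1,8,1)
P² = 184320
sum k=0..0:
  [0] +1/576 = 1/576
S = 1/576
C² = P²·S² = 5/9 ; C = +0.745356

+0.745356  (= +√(5/9))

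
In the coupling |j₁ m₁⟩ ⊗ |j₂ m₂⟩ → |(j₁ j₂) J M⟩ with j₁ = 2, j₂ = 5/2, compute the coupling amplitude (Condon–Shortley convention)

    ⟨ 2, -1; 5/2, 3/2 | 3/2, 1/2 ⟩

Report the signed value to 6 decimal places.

+√(2/105) ≈ +0.138013

triangle: 3!·1!·2!/7! = 12/5040
(j±m)!: 1!·3!·4!·1!·2!·1! = 288
prefactor² = (2J+1)·Δ·N² = 96/35
  k=2: +1/(2!·1!·1!·2!·0!·0!) = 1/4
  k=3: −1/(3!·0!·0!·1!·1!·1!) = -1/6
Σ = 1/12  ⇒  CG² = 96/35·1/12² = 2/105
CG = +√(2/105) = +0.138013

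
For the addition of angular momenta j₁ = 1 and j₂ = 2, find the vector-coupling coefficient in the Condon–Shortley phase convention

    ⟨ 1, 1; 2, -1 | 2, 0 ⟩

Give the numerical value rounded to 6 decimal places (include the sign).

+0.707107

√[5·1!1!3!/6! · 2!0!1!3!2!2!] = √(2)
  +(−1)^0/∏(0,1,0,1,1,2)! = 1/2  (running 1/2)
⟨..|..⟩ = √(2)·(1/2) = +0.707107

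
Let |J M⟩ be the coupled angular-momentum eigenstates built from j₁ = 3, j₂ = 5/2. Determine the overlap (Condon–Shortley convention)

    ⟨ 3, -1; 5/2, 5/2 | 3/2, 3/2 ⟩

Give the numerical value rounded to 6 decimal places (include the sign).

+0.267261  (= +√(1/14))

j₁+j₂−J=4  J+j₁−j₂=2  J−j₁+j₂=1  j₁+j₂+J+1=8
(j₁±m₁, j₂±m₂, J±M) = (2,4,5,0,3,0)
P² = 1152/7
sum k=4..4:
  [4] +1/48 = 1/48
S = 1/48
C² = P²·S² = 1/14 ; C = +0.267261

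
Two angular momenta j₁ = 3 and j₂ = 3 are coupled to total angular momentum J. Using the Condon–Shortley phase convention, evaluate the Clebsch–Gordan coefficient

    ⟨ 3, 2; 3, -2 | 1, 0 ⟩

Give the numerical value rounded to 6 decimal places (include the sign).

triangle: 5!×1!×1!/8! = 120/40320
(j±m)!: 5!×1!×1!×5!×1!×1! = 14400
prefactor² = (2J+1)×Δ×N² = 900/7
  k=0: +1/(0!×5!×1!×1!×0!×0!) = 1/120
  k=1: −1/(1!×4!×0!×0!×1!×1!) = -1/24
Σ = -1/30  ⇒  CG² = 900/7×(-1/30)² = 1/7
CG = −√(1/7) = -0.377964

-0.377964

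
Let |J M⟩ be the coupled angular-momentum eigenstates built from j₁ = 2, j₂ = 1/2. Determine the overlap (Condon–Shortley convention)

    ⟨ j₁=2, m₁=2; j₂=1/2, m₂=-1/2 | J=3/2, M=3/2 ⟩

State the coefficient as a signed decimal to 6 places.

+0.894427  (= +√(4/5))

j₁+j₂−J=1  J+j₁−j₂=3  J−j₁+j₂=0  j₁+j₂+J+1=5
(j₁±m₁, j₂±m₂, J±M) = (4,0,0,1,3,0)
P² = 144/5
sum k=0..0:
  [0] +1/6 = 1/6
S = 1/6
C² = P²·S² = 4/5 ; C = +0.894427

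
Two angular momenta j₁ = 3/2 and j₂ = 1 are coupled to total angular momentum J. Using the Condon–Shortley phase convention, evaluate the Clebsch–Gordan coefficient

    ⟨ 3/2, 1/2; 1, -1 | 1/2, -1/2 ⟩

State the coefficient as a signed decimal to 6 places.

√[2·2!1!0!/4! · 2!1!0!2!0!1!] = √(2/3)
  +(−1)^0/∏(0,2,1,0,0,0)! = 1/2  (running 1/2)
⟨..|..⟩ = √(2/3)·(1/2) = +0.408248

+√(1/6) = +0.408248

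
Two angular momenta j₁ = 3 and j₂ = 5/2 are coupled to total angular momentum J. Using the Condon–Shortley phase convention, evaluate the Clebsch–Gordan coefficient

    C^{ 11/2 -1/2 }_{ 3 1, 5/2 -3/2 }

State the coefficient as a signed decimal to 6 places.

+0.402911  (= +√(25/154))

√[12·0!6!5!/12! · 4!2!1!4!5!6!] = √(16588800/77)
  +(−1)^0/∏(0,0,2,1,4,4)! = 1/1152  (running 1/1152)
⟨..|..⟩ = √(16588800/77)·(1/1152) = +0.402911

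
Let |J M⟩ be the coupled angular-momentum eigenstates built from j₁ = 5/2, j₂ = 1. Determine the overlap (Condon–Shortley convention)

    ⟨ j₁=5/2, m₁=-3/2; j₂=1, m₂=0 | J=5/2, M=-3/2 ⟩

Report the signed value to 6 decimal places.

triangle: 1!·4!·1!/7! = 24/5040
(j±m)!: 1!·4!·1!·1!·1!·4! = 576
prefactor² = (2J+1)·Δ·N² = 576/35
  k=0: +1/(0!·1!·4!·1!·0!·0!) = 1/24
  k=1: −1/(1!·0!·3!·0!·1!·1!) = -1/6
Σ = -1/8  ⇒  CG² = 576/35·(-1/8)² = 9/35
CG = −√(9/35) = -0.507093

-0.507093  (= −√(9/35))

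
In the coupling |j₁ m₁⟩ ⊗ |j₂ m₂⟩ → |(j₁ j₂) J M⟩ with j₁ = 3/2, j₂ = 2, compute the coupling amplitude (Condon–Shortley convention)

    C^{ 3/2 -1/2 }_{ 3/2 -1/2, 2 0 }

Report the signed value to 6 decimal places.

j₁+j₂−J=2  J+j₁−j₂=1  J−j₁+j₂=2  j₁+j₂+J+1=6
(j₁±m₁, j₂±m₂, J±M) = (1,2,2,2,1,2)
P² = 16/45
sum k=1..2:
  [1] −1/1 = -1
  [2] +1/4 = 1/4
S = -3/4
C² = P²·S² = 1/5 ; C = -0.447214

−√(1/5) ≈ -0.447214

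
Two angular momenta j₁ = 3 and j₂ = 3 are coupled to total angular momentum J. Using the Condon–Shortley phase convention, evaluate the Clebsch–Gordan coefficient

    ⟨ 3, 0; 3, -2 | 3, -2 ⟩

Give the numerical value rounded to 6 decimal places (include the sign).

√[7·3!3!3!/10! · 3!3!1!5!1!5!] = √(216)
  +(−1)^0/∏(0,3,3,1,0,2)! = 1/72  (running 1/72)
  +(−1)^1/∏(1,2,2,0,1,3)! = -1/24  (running -1/36)
⟨..|..⟩ = √(216)·(-1/36) = -0.408248

-0.408248  (= −√(1/6))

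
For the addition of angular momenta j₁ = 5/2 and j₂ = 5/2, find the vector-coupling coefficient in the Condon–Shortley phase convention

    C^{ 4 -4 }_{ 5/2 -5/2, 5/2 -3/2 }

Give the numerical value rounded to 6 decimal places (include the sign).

−√(1/2) ≈ -0.707107

√[9·1!4!4!/10! · 0!5!1!4!0!8!] = √(165888)
  +(−1)^1/∏(1,0,4,0,0,4)! = -1/576  (running -1/576)
⟨..|..⟩ = √(165888)·(-1/576) = -0.707107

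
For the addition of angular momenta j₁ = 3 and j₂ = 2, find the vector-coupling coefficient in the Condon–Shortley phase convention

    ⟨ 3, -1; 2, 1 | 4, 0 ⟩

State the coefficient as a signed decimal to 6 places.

√[9·1!5!3!/10! · 2!4!3!1!4!4!] = √(10368/35)
  +(−1)^0/∏(0,1,4,3,1,0)! = 1/144  (running 1/144)
  +(−1)^1/∏(1,0,3,2,2,1)! = -1/24  (running -5/144)
⟨..|..⟩ = √(10368/35)·(-5/144) = -0.597614

-0.597614  (= −√(5/14))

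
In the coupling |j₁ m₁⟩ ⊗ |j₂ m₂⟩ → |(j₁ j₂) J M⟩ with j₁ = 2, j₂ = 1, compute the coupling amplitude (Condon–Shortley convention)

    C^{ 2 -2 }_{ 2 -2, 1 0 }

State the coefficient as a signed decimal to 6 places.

-0.816497  (= −√(2/3))

j₁+j₂−J=1  J+j₁−j₂=3  J−j₁+j₂=1  j₁+j₂+J+1=6
(j₁±m₁, j₂±m₂, J±M) = (0,4,1,1,0,4)
P² = 24
sum k=1..1:
  [1] −1/6 = -1/6
S = -1/6
C² = P²·S² = 2/3 ; C = -0.816497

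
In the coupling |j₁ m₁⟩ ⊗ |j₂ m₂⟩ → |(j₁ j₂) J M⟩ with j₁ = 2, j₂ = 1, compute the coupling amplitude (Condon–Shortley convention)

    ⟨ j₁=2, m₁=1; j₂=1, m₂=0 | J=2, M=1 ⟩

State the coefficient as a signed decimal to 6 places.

+√(1/6) = +0.408248

j₁+j₂−J=1  J+j₁−j₂=3  J−j₁+j₂=1  j₁+j₂+J+1=6
(j₁±m₁, j₂±m₂, J±M) = (3,1,1,1,3,1)
P² = 3/2
sum k=0..1:
  [0] +1/2 = 1/2
  [1] −1/6 = -1/6
S = 1/3
C² = P²·S² = 1/6 ; C = +0.408248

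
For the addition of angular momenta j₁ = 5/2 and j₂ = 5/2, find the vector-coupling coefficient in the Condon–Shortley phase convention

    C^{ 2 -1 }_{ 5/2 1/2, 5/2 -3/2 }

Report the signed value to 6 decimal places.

√[5·3!2!2!/8! · 3!2!1!4!1!3!] = √(36/7)
  +(−1)^0/∏(0,3,2,1,0,1)! = 1/12  (running 1/12)
  +(−1)^1/∏(1,2,1,0,1,2)! = -1/4  (running -1/6)
⟨..|..⟩ = √(36/7)·(-1/6) = -0.377964

−√(1/7) ≈ -0.377964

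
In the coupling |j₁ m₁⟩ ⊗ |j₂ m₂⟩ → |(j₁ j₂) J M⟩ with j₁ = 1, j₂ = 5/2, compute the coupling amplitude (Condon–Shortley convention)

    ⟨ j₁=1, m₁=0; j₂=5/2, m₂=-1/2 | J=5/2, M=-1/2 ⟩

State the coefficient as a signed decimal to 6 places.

+0.169031

√[6·1!1!4!/7! · 1!1!2!3!2!3!] = √(144/35)
  +(−1)^0/∏(0,1,1,2,0,2)! = 1/4  (running 1/4)
  +(−1)^1/∏(1,0,0,1,1,3)! = -1/6  (running 1/12)
⟨..|..⟩ = √(144/35)·(1/12) = +0.169031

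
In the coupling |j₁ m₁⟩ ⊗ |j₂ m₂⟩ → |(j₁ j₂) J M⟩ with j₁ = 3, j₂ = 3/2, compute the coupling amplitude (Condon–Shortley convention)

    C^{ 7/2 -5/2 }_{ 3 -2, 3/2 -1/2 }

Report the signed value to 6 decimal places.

-0.377964  (= −√(1/7))

√[8·1!5!2!/9! · 1!5!1!2!1!6!] = √(6400/7)
  +(−1)^0/∏(0,1,5,1,0,1)! = 1/120  (running 1/120)
  +(−1)^1/∏(1,0,4,0,1,2)! = -1/48  (running -1/80)
⟨..|..⟩ = √(6400/7)·(-1/80) = -0.377964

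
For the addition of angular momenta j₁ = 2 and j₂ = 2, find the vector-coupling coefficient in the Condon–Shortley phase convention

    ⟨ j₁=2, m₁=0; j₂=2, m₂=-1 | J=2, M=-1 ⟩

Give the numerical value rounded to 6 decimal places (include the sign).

-0.267261  (= −√(1/14))

j₁+j₂−J=2  J+j₁−j₂=2  J−j₁+j₂=2  j₁+j₂+J+1=7
(j₁±m₁, j₂±m₂, J±M) = (2,2,1,3,1,3)
P² = 8/7
sum k=0..1:
  [0] +1/4 = 1/4
  [1] −1/2 = -1/2
S = -1/4
C² = P²·S² = 1/14 ; C = -0.267261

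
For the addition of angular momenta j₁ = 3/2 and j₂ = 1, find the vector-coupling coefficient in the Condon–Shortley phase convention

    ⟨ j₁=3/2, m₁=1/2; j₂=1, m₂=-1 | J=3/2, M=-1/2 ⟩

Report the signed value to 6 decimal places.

+√(8/15) = +0.730297

triangle: 1!·2!·1!/5! = 2/120
(j±m)!: 2!·1!·0!·2!·1!·2! = 8
prefactor² = (2J+1)·Δ·N² = 8/15
  k=0: +1/(0!·1!·1!·0!·1!·1!) = 1
Σ = 1  ⇒  CG² = 8/15·1² = 8/15
CG = +√(8/15) = +0.730297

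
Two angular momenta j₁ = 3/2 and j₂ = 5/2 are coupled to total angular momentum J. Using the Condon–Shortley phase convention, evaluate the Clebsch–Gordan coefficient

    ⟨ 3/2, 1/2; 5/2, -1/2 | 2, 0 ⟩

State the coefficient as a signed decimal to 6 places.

j₁+j₂−J=2  J+j₁−j₂=1  J−j₁+j₂=3  j₁+j₂+J+1=7
(j₁±m₁, j₂±m₂, J±M) = (2,1,2,3,2,2)
P² = 8/7
sum k=0..1:
  [0] +1/4 = 1/4
  [1] −1/2 = -1/2
S = -1/4
C² = P²·S² = 1/14 ; C = -0.267261

-0.267261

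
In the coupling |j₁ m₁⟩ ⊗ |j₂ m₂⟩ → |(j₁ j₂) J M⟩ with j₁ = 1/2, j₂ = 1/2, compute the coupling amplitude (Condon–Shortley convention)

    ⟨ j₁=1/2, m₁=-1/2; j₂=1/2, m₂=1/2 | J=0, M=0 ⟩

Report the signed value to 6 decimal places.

−√(1/2) = -0.707107

j₁+j₂−J=1  J+j₁−j₂=0  J−j₁+j₂=0  j₁+j₂+J+1=2
(j₁±m₁, j₂±m₂, J±M) = (0,1,1,0,0,0)
P² = 1/2
sum k=1..1:
  [1] −1/1 = -1
S = -1
C² = P²·S² = 1/2 ; C = -0.707107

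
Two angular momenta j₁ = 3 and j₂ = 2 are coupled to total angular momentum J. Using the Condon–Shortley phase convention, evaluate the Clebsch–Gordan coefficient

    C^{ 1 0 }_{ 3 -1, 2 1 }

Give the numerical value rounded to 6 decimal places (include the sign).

triangle: 4!×2!×0!/7! = 48/5040
(j±m)!: 2!×4!×3!×1!×1!×1! = 288
prefactor² = (2J+1)×Δ×N² = 288/35
  k=3: −1/(3!×1!×1!×0!×1!×0!) = -1/6
Σ = -1/6  ⇒  CG² = 288/35×(-1/6)² = 8/35
CG = −√(8/35) = -0.478091

−√(8/35) = -0.478091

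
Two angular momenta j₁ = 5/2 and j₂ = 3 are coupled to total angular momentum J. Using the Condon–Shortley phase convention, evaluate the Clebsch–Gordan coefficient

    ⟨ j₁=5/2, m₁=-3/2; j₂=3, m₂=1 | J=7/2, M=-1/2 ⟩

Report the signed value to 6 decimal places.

j₁+j₂−J=2  J+j₁−j₂=3  J−j₁+j₂=4  j₁+j₂+J+1=10
(j₁±m₁, j₂±m₂, J±M) = (1,4,4,2,3,4)
P² = 18432/175
sum k=1..2:
  [1] −1/36 = -1/36
  [2] +1/16 = 1/16
S = 5/144
C² = P²·S² = 8/63 ; C = +0.356348

+0.356348  (= +√(8/63))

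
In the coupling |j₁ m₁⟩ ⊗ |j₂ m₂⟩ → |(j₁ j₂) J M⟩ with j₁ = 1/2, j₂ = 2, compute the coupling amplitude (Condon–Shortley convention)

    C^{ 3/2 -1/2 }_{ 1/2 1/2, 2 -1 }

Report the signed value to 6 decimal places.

+√(3/5) = +0.774597

√[4·1!0!3!/5! · 1!0!1!3!1!2!] = √(12/5)
  +(−1)^0/∏(0,1,0,1,0,2)! = 1/2  (running 1/2)
⟨..|..⟩ = √(12/5)·(1/2) = +0.774597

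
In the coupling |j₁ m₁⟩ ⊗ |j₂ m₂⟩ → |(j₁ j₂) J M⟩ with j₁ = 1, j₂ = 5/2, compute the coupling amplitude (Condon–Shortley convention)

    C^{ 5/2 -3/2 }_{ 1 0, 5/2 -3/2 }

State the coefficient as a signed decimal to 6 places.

triangle: 1!×1!×4!/7! = 24/5040
(j±m)!: 1!×1!×1!×4!×1!×4! = 576
prefactor² = (2J+1)×Δ×N² = 576/35
  k=0: +1/(0!×1!×1!×1!×0!×3!) = 1/6
  k=1: −1/(1!×0!×0!×0!×1!×4!) = -1/24
Σ = 1/8  ⇒  CG² = 576/35×1/8² = 9/35
CG = +√(9/35) = +0.507093

+0.507093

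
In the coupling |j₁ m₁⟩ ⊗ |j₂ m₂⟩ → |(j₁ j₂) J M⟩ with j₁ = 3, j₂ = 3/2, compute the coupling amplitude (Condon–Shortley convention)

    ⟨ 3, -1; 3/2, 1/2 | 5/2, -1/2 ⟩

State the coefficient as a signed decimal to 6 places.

√[6·2!4!1!/8! · 2!4!2!1!2!3!] = √(288/35)
  +(−1)^1/∏(1,1,3,1,1,0)! = -1/6  (running -1/6)
  +(−1)^2/∏(2,0,2,0,2,1)! = 1/8  (running -1/24)
⟨..|..⟩ = √(288/35)·(-1/24) = -0.119523

-0.119523  (= −√(1/70))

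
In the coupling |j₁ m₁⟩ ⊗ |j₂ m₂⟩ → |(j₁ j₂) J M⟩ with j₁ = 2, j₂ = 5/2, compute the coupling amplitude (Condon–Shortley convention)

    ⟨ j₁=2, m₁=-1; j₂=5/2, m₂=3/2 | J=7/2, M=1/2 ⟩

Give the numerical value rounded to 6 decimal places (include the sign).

triangle: 1!*3!*4!/9! = 144/362880
(j±m)!: 1!*3!*4!*1!*4!*3! = 20736
prefactor² = (2J+1)*Δ*N² = 2304/35
  k=0: +1/(0!*1!*3!*4!*0!*0!) = 1/144
  k=1: −1/(1!*0!*2!*3!*1!*1!) = -1/12
Σ = -11/144  ⇒  CG² = 2304/35*(-11/144)² = 121/315
CG = −√(121/315) = -0.619780

−√(121/315) ≈ -0.619780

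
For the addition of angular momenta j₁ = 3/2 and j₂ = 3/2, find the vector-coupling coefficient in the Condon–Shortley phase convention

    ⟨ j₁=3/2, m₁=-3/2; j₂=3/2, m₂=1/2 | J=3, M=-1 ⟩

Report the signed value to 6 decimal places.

+0.447214

triangle: 0!×3!×3!/7! = 36/5040
(j±m)!: 0!×3!×2!×1!×2!×4! = 576
prefactor² = (2J+1)×Δ×N² = 144/5
  k=0: +1/(0!×0!×3!×2!×0!×1!) = 1/12
Σ = 1/12  ⇒  CG² = 144/5×1/12² = 1/5
CG = +√(1/5) = +0.447214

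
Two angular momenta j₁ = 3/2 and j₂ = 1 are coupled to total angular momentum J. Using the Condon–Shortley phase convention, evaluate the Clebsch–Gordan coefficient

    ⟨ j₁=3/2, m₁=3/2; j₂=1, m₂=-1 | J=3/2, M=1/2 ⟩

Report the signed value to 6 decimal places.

+0.632456

triangle: 1!*2!*1!/5! = 2/120
(j±m)!: 3!*0!*0!*2!*2!*1! = 24
prefactor² = (2J+1)*Δ*N² = 8/5
  k=0: +1/(0!*1!*0!*0!*2!*1!) = 1/2
Σ = 1/2  ⇒  CG² = 8/5*1/2² = 2/5
CG = +√(2/5) = +0.632456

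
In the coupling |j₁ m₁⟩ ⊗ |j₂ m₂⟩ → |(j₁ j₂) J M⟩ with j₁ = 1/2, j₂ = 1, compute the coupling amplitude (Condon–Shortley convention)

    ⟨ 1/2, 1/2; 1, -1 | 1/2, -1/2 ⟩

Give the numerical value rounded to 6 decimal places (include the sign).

+0.816497  (= +√(2/3))

triangle: 1!*0!*1!/3! = 1/6
(j±m)!: 1!*0!*0!*2!*0!*1! = 2
prefactor² = (2J+1)*Δ*N² = 2/3
  k=0: +1/(0!*1!*0!*0!*0!*1!) = 1
Σ = 1  ⇒  CG² = 2/3*1² = 2/3
CG = +√(2/3) = +0.816497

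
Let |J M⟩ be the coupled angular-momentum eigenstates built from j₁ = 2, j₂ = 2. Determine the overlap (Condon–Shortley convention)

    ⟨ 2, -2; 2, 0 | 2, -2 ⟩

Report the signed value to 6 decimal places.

√[5·2!2!2!/7! · 0!4!2!2!0!4!] = √(128/7)
  +(−1)^2/∏(2,0,2,0,0,2)! = 1/8  (running 1/8)
⟨..|..⟩ = √(128/7)·(1/8) = +0.534522

+√(2/7) = +0.534522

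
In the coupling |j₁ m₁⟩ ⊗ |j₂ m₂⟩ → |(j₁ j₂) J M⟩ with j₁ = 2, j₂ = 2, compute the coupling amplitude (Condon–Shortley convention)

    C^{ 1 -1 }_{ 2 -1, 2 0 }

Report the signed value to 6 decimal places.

triangle: 3!·1!·1!/6! = 6/720
(j±m)!: 1!·3!·2!·2!·0!·2! = 48
prefactor² = (2J+1)·Δ·N² = 6/5
  k=2: +1/(2!·1!·1!·0!·0!·1!) = 1/2
Σ = 1/2  ⇒  CG² = 6/5·1/2² = 3/10
CG = +√(3/10) = +0.547723

+√(3/10) = +0.547723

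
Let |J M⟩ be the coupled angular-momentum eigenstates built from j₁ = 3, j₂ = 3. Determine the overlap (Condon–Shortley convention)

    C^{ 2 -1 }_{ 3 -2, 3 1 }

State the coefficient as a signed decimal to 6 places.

-0.422577

√[5·4!2!2!/9! · 1!5!4!2!1!3!] = √(320/7)
  +(−1)^3/∏(3,1,2,1,0,1)! = -1/12  (running -1/12)
  +(−1)^4/∏(4,0,1,0,1,2)! = 1/48  (running -1/16)
⟨..|..⟩ = √(320/7)·(-1/16) = -0.422577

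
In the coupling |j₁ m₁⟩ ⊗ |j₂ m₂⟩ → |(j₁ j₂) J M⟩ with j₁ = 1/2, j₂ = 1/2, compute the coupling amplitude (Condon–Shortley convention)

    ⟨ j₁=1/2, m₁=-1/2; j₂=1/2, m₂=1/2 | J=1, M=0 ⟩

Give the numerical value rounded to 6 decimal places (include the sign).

triangle: 0!×1!×1!/3! = 1/6
(j±m)!: 0!×1!×1!×0!×1!×1! = 1
prefactor² = (2J+1)×Δ×N² = 1/2
  k=0: +1/(0!×0!×1!×1!×0!×0!) = 1
Σ = 1  ⇒  CG² = 1/2×1² = 1/2
CG = +√(1/2) = +0.707107

+0.707107  (= +√(1/2))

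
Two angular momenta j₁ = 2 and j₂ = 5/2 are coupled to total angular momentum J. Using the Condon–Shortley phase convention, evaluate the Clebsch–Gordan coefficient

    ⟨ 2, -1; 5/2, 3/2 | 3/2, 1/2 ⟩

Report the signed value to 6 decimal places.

+√(2/105) ≈ +0.138013

j₁+j₂−J=3  J+j₁−j₂=1  J−j₁+j₂=2  j₁+j₂+J+1=7
(j₁±m₁, j₂±m₂, J±M) = (1,3,4,1,2,1)
P² = 96/35
sum k=2..3:
  [2] +1/4 = 1/4
  [3] −1/6 = -1/6
S = 1/12
C² = P²·S² = 2/105 ; C = +0.138013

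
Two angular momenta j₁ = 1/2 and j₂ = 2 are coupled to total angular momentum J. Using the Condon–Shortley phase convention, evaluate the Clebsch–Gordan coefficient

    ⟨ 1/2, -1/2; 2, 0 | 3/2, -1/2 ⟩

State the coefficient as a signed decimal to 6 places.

triangle: 1!·0!·3!/5! = 6/120
(j±m)!: 0!·1!·2!·2!·1!·2! = 8
prefactor² = (2J+1)·Δ·N² = 8/5
  k=1: −1/(1!·0!·0!·1!·0!·2!) = -1/2
Σ = -1/2  ⇒  CG² = 8/5·(-1/2)² = 2/5
CG = −√(2/5) = -0.632456

−√(2/5) = -0.632456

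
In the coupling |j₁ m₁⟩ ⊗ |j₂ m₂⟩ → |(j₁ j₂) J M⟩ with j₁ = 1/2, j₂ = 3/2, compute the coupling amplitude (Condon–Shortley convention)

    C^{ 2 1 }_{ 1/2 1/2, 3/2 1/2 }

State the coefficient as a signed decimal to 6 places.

triangle: 0!*1!*3!/5! = 6/120
(j±m)!: 1!*0!*2!*1!*3!*1! = 12
prefactor² = (2J+1)*Δ*N² = 3
  k=0: +1/(0!*0!*0!*2!*1!*1!) = 1/2
Σ = 1/2  ⇒  CG² = 3*1/2² = 3/4
CG = +√(3/4) = +0.866025

+0.866025  (= +√(3/4))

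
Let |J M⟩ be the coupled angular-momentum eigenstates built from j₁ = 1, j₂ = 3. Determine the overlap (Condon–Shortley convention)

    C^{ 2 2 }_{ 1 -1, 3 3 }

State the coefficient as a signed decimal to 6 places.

+√(5/7) ≈ +0.845154

√[5·2!0!4!/7! · 0!2!6!0!4!0!] = √(11520/7)
  +(−1)^2/∏(2,0,0,4,0,0)! = 1/48  (running 1/48)
⟨..|..⟩ = √(11520/7)·(1/48) = +0.845154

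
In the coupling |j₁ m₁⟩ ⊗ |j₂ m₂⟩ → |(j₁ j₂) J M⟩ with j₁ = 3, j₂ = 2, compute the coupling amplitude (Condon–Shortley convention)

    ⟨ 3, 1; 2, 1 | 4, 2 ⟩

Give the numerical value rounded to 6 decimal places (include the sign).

j₁+j₂−J=1  J+j₁−j₂=5  J−j₁+j₂=3  j₁+j₂+J+1=10
(j₁±m₁, j₂±m₂, J±M) = (4,2,3,1,6,2)
P² = 5184/7
sum k=0..1:
  [0] +1/72 = 1/72
  [1] −1/48 = -1/48
S = -1/144
C² = P²·S² = 1/28 ; C = -0.188982

-0.188982  (= −√(1/28))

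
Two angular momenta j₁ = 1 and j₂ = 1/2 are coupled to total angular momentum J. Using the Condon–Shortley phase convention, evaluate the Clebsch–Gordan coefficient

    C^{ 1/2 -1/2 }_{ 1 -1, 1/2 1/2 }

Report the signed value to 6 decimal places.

j₁+j₂−J=1  J+j₁−j₂=1  J−j₁+j₂=0  j₁+j₂+J+1=3
(j₁±m₁, j₂±m₂, J±M) = (0,2,1,0,0,1)
P² = 2/3
sum k=1..1:
  [1] −1/1 = -1
S = -1
C² = P²·S² = 2/3 ; C = -0.816497

-0.816497  (= −√(2/3))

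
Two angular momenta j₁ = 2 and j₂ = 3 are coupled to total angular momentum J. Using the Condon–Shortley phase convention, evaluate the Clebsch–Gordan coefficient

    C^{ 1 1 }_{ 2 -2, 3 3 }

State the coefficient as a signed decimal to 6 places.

triangle: 4!*0!*2!/7! = 48/5040
(j±m)!: 0!*4!*6!*0!*2!*0! = 34560
prefactor² = (2J+1)*Δ*N² = 6912/7
  k=4: +1/(4!*0!*0!*2!*0!*0!) = 1/48
Σ = 1/48  ⇒  CG² = 6912/7*1/48² = 3/7
CG = +√(3/7) = +0.654654

+0.654654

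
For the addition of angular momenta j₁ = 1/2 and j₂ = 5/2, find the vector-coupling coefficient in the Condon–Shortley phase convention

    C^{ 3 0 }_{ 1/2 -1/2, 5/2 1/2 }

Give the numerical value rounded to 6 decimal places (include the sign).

+√(1/2) ≈ +0.707107

√[7·0!1!5!/7! · 0!1!3!2!3!3!] = √(72)
  +(−1)^0/∏(0,0,1,3,0,2)! = 1/12  (running 1/12)
⟨..|..⟩ = √(72)·(1/12) = +0.707107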